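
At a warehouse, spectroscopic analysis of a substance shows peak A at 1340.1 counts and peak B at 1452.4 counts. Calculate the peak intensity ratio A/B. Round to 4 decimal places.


Spectral peak ratio:
Peak A = 1340.1 counts
Peak B = 1452.4 counts
Ratio = 1340.1 / 1452.4 = 0.9227

0.9227


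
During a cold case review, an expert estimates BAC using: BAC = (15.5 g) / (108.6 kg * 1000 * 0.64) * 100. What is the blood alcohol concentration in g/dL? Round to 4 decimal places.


Applying the Widmark formula:
BAC = (dose_g / (body_wt * 1000 * r)) * 100
Denominator = 108.6 * 1000 * 0.64 = 69504
BAC = (15.5 / 69504) * 100
BAC = 0.0223 g/dL

0.0223


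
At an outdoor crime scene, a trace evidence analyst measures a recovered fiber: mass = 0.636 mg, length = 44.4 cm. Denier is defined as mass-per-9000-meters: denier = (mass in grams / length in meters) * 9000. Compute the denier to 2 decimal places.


Denier calculation:
Mass in grams = 0.636 mg / 1000 = 0.000636 g
Length in meters = 44.4 cm / 100 = 0.444 m
Linear density = mass / length = 0.000636 / 0.444 = 0.00143243 g/m
Denier = (g/m) * 9000 = 0.00143243 * 9000 = 12.89

12.89


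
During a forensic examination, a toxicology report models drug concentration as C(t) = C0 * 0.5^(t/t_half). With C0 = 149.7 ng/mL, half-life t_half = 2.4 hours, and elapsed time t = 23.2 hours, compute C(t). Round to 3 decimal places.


Drug concentration decay:
Number of half-lives = t / t_half = 23.2 / 2.4 = 9.666667
Decay factor = 0.5^9.666667 = 0.00123039
C(t) = 149.7 * 0.00123039 = 0.184 ng/mL

0.184


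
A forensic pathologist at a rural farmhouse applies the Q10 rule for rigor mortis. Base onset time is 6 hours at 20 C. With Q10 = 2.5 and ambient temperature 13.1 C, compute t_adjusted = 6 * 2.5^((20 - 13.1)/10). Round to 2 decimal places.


Rigor mortis time adjustment:
Exponent = (T_ref - T_actual) / 10 = (20 - 13.1) / 10 = 0.69
Q10 factor = 2.5^0.69 = 1.88182
t_adjusted = 6 * 1.88182 = 11.29 hours

11.29


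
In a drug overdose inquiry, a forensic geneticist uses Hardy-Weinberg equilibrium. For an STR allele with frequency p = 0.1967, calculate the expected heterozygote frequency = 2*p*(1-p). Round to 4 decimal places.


Hardy-Weinberg heterozygote frequency:
q = 1 - p = 1 - 0.1967 = 0.8033
2pq = 2 * 0.1967 * 0.8033 = 0.3160

0.3160


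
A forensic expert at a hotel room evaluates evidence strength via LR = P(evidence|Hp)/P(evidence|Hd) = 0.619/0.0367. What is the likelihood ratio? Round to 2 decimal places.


Likelihood ratio calculation:
LR = P(E|Hp) / P(E|Hd)
LR = 0.619 / 0.0367
LR = 16.87

16.87


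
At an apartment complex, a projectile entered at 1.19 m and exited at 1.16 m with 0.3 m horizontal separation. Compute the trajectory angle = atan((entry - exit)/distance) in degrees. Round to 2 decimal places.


Bullet trajectory angle:
Height difference = 1.19 - 1.16 = 0.03 m
angle = atan(0.03 / 0.3)
angle = atan(0.1)
angle = 5.71 degrees

5.71


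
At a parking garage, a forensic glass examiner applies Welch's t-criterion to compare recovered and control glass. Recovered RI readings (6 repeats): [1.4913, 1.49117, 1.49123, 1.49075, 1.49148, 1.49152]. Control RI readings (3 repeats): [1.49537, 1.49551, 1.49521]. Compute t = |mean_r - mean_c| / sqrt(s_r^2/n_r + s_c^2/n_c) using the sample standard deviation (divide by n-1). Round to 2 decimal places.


Welch's t-criterion for glass RI comparison:
Recovered mean = sum / n_r = 8.94745 / 6 = 1.4912417
Control mean = sum / n_c = 4.48609 / 3 = 1.4953633
Recovered sample variance s_r^2 = 7.69367e-08
Control sample variance s_c^2 = 2.25333e-08
Welch SE (unpooled) = sqrt(s_r^2/n_r + s_c^2/n_c) = sqrt(1.28228e-08 + 7.51111e-09) = sqrt(2.03339e-08) = 0.000142597
|mean_r - mean_c| = 0.00412167
t = 0.00412167 / 0.000142597 = 28.90

28.90


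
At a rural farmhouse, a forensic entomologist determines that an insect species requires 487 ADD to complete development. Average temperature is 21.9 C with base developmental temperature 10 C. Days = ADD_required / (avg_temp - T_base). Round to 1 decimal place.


Insect development time:
Effective temperature = avg_temp - T_base = 21.9 - 10 = 11.9 C
Days = ADD / effective_temp = 487 / 11.9 = 40.9 days

40.9


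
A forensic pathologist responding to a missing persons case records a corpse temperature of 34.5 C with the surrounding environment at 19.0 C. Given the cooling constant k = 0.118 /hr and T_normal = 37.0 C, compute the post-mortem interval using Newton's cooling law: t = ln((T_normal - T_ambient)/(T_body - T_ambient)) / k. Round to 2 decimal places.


Using Newton's law of cooling:
t = ln((T_normal - T_ambient) / (T_body - T_ambient)) / k
T_normal - T_ambient = 18.0
T_body - T_ambient = 15.5
Ratio = 1.16129
ln(ratio) = 0.149531
t = 0.149531 / 0.118 = 1.27 hours

1.27


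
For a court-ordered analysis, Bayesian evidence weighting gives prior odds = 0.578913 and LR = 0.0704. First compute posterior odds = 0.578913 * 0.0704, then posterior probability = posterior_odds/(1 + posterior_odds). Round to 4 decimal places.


Bayesian evidence evaluation:
Posterior odds = prior_odds * LR = 0.578913 * 0.0704 = 0.04075548
Posterior probability = posterior_odds / (1 + posterior_odds)
= 0.04075548 / (1 + 0.04075548)
= 0.04075548 / 1.04075548
= 0.0392

0.0392


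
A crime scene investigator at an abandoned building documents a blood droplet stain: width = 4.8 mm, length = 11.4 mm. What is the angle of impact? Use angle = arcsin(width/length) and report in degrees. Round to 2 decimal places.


Blood spatter impact angle calculation:
width / length = 4.8 / 11.4 = 0.421053
angle = arcsin(0.421053)
angle = 24.90 degrees

24.90


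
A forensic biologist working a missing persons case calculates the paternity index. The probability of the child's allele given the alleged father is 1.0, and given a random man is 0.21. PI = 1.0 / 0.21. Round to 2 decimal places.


Paternity Index calculation:
PI = P(allele|father) / P(allele|random)
PI = 1.0 / 0.21
PI = 4.76

4.76


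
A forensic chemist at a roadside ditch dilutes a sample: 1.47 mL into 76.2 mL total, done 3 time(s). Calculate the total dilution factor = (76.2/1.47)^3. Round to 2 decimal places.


Dilution factor calculation:
Single dilution = V_total / V_sample = 76.2 / 1.47 ≈ 51.836735
Number of dilutions = 3
Total DF = (76.2 / 1.47)^3 (full precision, rounded at the end) = 139287.75

139287.75


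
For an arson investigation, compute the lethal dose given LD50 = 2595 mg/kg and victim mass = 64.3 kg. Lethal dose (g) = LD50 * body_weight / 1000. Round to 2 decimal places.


Lethal dose calculation:
Lethal dose = LD50 * body_weight / 1000
= 2595 * 64.3 / 1000
= 166858.5 / 1000
= 166.86 g

166.86


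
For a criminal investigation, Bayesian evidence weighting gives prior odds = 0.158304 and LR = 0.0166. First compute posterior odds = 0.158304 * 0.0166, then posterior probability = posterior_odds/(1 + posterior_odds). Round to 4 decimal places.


Bayesian evidence evaluation:
Posterior odds = prior_odds * LR = 0.158304 * 0.0166 = 0.002627846
Posterior probability = posterior_odds / (1 + posterior_odds)
= 0.002627846 / (1 + 0.002627846)
= 0.002627846 / 1.002627846
= 0.0026

0.0026


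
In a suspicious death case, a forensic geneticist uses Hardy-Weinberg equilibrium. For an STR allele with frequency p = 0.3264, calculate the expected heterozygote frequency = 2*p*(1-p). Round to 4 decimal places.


Hardy-Weinberg heterozygote frequency:
q = 1 - p = 1 - 0.3264 = 0.6736
2pq = 2 * 0.3264 * 0.6736 = 0.4397

0.4397


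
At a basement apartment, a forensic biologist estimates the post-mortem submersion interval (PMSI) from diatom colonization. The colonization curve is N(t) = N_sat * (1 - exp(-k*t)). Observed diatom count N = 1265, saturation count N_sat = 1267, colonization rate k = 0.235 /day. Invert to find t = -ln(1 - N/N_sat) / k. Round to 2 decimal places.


PMSI from diatom colonization curve:
N / N_sat = 1265 / 1267 = 0.998421
1 - N/N_sat = 0.001579
ln(1 - N/N_sat) = -6.450964
t = -ln(1 - N/N_sat) / k = -(-6.450964) / 0.235 = 27.45 days

27.45


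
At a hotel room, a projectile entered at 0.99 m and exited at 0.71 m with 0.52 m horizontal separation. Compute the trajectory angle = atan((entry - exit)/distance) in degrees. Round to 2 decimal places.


Bullet trajectory angle:
Height difference = 0.99 - 0.71 = 0.28 m
angle = atan(0.28 / 0.52)
angle = atan(0.538462)
angle = 28.30 degrees

28.30


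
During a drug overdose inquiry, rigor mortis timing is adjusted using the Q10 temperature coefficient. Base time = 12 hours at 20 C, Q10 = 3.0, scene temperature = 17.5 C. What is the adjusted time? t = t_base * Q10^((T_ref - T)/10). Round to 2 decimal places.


Rigor mortis time adjustment:
Exponent = (T_ref - T_actual) / 10 = (20 - 17.5) / 10 = 0.25
Q10 factor = 3.0^0.25 = 1.31607
t_adjusted = 12 * 1.31607 = 15.79 hours

15.79


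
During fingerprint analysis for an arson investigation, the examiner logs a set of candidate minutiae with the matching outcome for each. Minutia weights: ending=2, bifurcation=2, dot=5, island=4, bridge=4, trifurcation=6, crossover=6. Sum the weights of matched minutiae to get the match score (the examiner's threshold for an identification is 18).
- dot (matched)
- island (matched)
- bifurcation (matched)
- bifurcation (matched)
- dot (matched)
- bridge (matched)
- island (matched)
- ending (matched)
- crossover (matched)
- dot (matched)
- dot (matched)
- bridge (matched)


Weighted minutiae match score:
  dot: matched, +5 (running total 5)
  island: matched, +4 (running total 9)
  bifurcation: matched, +2 (running total 11)
  bifurcation: matched, +2 (running total 13)
  dot: matched, +5 (running total 18)
  bridge: matched, +4 (running total 22)
  island: matched, +4 (running total 26)
  ending: matched, +2 (running total 28)
  crossover: matched, +6 (running total 34)
  dot: matched, +5 (running total 39)
  dot: matched, +5 (running total 44)
  bridge: matched, +4 (running total 48)
Total score = 48
Threshold = 18; verdict = identification

48


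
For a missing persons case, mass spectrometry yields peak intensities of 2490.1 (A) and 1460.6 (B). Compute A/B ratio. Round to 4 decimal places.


Spectral peak ratio:
Peak A = 2490.1 counts
Peak B = 1460.6 counts
Ratio = 2490.1 / 1460.6 = 1.7048

1.7048


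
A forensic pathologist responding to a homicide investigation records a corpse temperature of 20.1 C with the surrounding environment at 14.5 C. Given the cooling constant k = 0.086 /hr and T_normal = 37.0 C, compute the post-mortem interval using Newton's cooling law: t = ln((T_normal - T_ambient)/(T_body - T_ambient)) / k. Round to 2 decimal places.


Using Newton's law of cooling:
t = ln((T_normal - T_ambient) / (T_body - T_ambient)) / k
T_normal - T_ambient = 22.5
T_body - T_ambient = 5.6
Ratio = 4.017857
ln(ratio) = 1.390749
t = 1.390749 / 0.086 = 16.17 hours

16.17


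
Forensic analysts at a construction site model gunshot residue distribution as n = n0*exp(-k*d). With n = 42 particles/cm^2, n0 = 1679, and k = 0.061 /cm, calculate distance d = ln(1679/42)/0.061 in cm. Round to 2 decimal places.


GSR distance calculation:
n0/n = 1679 / 42 = 39.97619
ln(n0/n) = 3.688284
d = 3.688284 / 0.061 = 60.46 cm

60.46


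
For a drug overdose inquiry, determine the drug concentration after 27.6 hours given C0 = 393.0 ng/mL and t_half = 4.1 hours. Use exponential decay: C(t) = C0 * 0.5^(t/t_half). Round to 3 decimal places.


Drug concentration decay:
Number of half-lives = t / t_half = 27.6 / 4.1 = 6.731707
Decay factor = 0.5^6.731707 = 0.00940923
C(t) = 393.0 * 0.00940923 = 3.698 ng/mL

3.698


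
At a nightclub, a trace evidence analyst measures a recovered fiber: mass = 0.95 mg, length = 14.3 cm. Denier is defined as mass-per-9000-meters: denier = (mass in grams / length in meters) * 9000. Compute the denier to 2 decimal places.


Denier calculation:
Mass in grams = 0.95 mg / 1000 = 0.00095 g
Length in meters = 14.3 cm / 100 = 0.143 m
Linear density = mass / length = 0.00095 / 0.143 = 0.00664336 g/m
Denier = (g/m) * 9000 = 0.00664336 * 9000 = 59.79

59.79


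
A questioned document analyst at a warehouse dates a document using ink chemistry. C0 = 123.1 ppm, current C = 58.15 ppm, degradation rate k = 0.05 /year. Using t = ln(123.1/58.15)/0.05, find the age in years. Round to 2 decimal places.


Document age estimation:
C0/C = 123.1 / 58.15 = 2.116939
ln(C0/C) = 0.749971
t = 0.749971 / 0.05 = 15.00 years

15.00


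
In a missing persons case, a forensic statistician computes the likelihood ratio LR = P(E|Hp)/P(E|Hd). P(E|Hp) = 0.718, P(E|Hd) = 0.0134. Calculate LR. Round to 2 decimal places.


Likelihood ratio calculation:
LR = P(E|Hp) / P(E|Hd)
LR = 0.718 / 0.0134
LR = 53.58

53.58


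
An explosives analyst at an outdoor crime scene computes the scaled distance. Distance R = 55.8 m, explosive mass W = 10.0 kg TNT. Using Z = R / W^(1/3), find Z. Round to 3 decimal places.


Scaled distance calculation:
W^(1/3) = 10.0^(1/3) = 2.154435
Z = R / W^(1/3) = 55.8 / 2.154435
Z = 25.900 m/kg^(1/3)

25.900


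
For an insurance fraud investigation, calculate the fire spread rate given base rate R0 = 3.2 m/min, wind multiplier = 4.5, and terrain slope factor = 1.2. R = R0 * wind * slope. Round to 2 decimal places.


Fire spread rate calculation:
R = R0 * wind_factor * slope_factor
= 3.2 * 4.5 * 1.2
= 14.4 * 1.2
= 17.28 m/min

17.28


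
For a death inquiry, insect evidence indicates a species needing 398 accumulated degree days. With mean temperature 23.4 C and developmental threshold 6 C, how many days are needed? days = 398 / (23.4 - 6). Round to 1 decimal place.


Insect development time:
Effective temperature = avg_temp - T_base = 23.4 - 6 = 17.4 C
Days = ADD / effective_temp = 398 / 17.4 = 22.9 days

22.9


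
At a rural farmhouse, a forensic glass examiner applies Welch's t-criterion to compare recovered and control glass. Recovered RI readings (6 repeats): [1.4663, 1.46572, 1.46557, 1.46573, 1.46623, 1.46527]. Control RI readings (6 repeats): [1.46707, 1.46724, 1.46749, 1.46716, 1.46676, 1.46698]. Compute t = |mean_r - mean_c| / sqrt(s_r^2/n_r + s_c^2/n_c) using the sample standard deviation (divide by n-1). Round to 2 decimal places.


Welch's t-criterion for glass RI comparison:
Recovered mean = sum / n_r = 8.79482 / 6 = 1.4658033
Control mean = sum / n_c = 8.8027 / 6 = 1.4671167
Recovered sample variance s_r^2 = 1.55987e-07
Control sample variance s_c^2 = 6.09067e-08
Welch SE (unpooled) = sqrt(s_r^2/n_r + s_c^2/n_c) = sqrt(2.59978e-08 + 1.01511e-08) = sqrt(3.61489e-08) = 0.000190129
|mean_r - mean_c| = 0.00131333
t = 0.00131333 / 0.000190129 = 6.91

6.91


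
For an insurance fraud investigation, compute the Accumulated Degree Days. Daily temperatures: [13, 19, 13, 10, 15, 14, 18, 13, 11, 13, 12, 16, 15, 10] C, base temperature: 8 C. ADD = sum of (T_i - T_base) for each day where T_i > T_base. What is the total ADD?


Computing ADD day by day:
Day 1: max(0, 13 - 8) = 5
Day 2: max(0, 19 - 8) = 11
Day 3: max(0, 13 - 8) = 5
Day 4: max(0, 10 - 8) = 2
Day 5: max(0, 15 - 8) = 7
Day 6: max(0, 14 - 8) = 6
Day 7: max(0, 18 - 8) = 10
Day 8: max(0, 13 - 8) = 5
Day 9: max(0, 11 - 8) = 3
Day 10: max(0, 13 - 8) = 5
Day 11: max(0, 12 - 8) = 4
Day 12: max(0, 16 - 8) = 8
Day 13: max(0, 15 - 8) = 7
Day 14: max(0, 10 - 8) = 2
Total ADD = 80

80


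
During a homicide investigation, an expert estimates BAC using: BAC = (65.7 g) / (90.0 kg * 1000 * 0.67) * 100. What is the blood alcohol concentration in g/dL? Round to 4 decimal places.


Applying the Widmark formula:
BAC = (dose_g / (body_wt * 1000 * r)) * 100
Denominator = 90.0 * 1000 * 0.67 = 60300
BAC = (65.7 / 60300) * 100
BAC = 0.1090 g/dL

0.1090


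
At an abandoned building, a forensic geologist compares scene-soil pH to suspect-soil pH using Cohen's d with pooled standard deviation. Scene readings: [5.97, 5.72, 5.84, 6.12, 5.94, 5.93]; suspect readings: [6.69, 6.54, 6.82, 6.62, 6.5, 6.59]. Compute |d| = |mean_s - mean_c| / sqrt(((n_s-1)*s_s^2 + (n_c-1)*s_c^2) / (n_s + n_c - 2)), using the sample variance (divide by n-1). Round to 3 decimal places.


Pooled-variance Cohen's d for soil pH comparison:
Scene mean = 35.52 / 6 = 5.92
Suspect mean = 39.76 / 6 = 6.626667
Scene sample variance s_s^2 = 0.01788
Suspect sample variance s_c^2 = 0.013267
Pooled variance = ((n_s-1)*s_s^2 + (n_c-1)*s_c^2) / (n_s + n_c - 2) = 0.015573
Pooled SD = sqrt(0.015573) = 0.124792
Mean difference = -0.706667
|d| = |-0.706667| / 0.124792 = 5.663

5.663


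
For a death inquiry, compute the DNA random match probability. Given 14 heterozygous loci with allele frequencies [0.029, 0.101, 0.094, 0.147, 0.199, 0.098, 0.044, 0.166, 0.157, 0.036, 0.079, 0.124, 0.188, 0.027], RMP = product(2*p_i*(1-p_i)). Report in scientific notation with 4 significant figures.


Computing RMP for 14 loci:
Locus 1: 2 * 0.029 * 0.971 = 0.056318
Locus 2: 2 * 0.101 * 0.899 = 0.181598
Locus 3: 2 * 0.094 * 0.906 = 0.170328
Locus 4: 2 * 0.147 * 0.853 = 0.250782
Locus 5: 2 * 0.199 * 0.801 = 0.318798
Locus 6: 2 * 0.098 * 0.902 = 0.176792
Locus 7: 2 * 0.044 * 0.956 = 0.084128
Locus 8: 2 * 0.166 * 0.834 = 0.276888
Locus 9: 2 * 0.157 * 0.843 = 0.264702
Locus 10: 2 * 0.036 * 0.964 = 0.069408
Locus 11: 2 * 0.079 * 0.921 = 0.145518
Locus 12: 2 * 0.124 * 0.876 = 0.217248
Locus 13: 2 * 0.188 * 0.812 = 0.305312
Locus 14: 2 * 0.027 * 0.973 = 0.052542
RMP = 5.344e-12

5.344e-12


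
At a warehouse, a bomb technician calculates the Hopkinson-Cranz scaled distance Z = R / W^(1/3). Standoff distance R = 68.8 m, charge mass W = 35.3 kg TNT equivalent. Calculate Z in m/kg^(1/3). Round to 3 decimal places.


Scaled distance calculation:
W^(1/3) = 35.3^(1/3) = 3.280386
Z = R / W^(1/3) = 68.8 / 3.280386
Z = 20.973 m/kg^(1/3)

20.973


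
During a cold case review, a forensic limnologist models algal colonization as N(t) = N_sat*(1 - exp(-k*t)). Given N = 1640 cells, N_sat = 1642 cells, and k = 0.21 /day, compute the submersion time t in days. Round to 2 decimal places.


PMSI from diatom colonization curve:
N / N_sat = 1640 / 1642 = 0.998782
1 - N/N_sat = 0.001218
ln(1 - N/N_sat) = -6.710545
t = -ln(1 - N/N_sat) / k = -(-6.710545) / 0.21 = 31.95 days

31.95


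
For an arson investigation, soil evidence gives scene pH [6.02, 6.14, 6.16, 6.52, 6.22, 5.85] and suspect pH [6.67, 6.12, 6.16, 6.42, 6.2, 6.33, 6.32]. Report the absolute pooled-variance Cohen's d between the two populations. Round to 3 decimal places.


Pooled-variance Cohen's d for soil pH comparison:
Scene mean = 36.91 / 6 = 6.151667
Suspect mean = 44.22 / 7 = 6.317143
Scene sample variance s_s^2 = 0.049777
Suspect sample variance s_c^2 = 0.035424
Pooled variance = ((n_s-1)*s_s^2 + (n_c-1)*s_c^2) / (n_s + n_c - 2) = 0.041948
Pooled SD = sqrt(0.041948) = 0.204812
Mean difference = -0.165476
|d| = |-0.165476| / 0.204812 = 0.808

0.808


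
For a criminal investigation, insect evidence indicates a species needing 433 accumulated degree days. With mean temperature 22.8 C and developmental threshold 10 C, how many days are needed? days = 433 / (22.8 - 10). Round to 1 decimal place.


Insect development time:
Effective temperature = avg_temp - T_base = 22.8 - 10 = 12.8 C
Days = ADD / effective_temp = 433 / 12.8 = 33.8 days

33.8


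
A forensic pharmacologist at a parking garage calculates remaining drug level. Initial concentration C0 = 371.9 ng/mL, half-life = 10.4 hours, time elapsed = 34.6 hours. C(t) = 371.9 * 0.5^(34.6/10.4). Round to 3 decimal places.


Drug concentration decay:
Number of half-lives = t / t_half = 34.6 / 10.4 = 3.326923
Decay factor = 0.5^3.326923 = 0.09965438
C(t) = 371.9 * 0.09965438 = 37.061 ng/mL

37.061


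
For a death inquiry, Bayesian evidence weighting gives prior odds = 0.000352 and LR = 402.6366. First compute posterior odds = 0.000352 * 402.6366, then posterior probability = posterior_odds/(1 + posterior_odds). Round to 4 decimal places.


Bayesian evidence evaluation:
Posterior odds = prior_odds * LR = 0.000352 * 402.6366 = 0.1417281
Posterior probability = posterior_odds / (1 + posterior_odds)
= 0.1417281 / (1 + 0.1417281)
= 0.1417281 / 1.1417281
= 0.1241

0.1241


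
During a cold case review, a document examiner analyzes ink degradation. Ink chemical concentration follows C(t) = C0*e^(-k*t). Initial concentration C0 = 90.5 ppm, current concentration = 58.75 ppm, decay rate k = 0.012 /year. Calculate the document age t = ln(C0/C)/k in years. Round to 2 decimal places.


Document age estimation:
C0/C = 90.5 / 58.75 = 1.540426
ln(C0/C) = 0.432059
t = 0.432059 / 0.012 = 36.00 years

36.00


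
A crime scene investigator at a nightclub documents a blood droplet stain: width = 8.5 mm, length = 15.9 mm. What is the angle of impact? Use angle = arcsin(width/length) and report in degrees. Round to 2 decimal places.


Blood spatter impact angle calculation:
width / length = 8.5 / 15.9 = 0.534591
angle = arcsin(0.534591)
angle = 32.32 degrees

32.32


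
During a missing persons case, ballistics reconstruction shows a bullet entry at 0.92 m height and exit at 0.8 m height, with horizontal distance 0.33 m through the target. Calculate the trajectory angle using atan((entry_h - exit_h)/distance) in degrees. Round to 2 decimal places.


Bullet trajectory angle:
Height difference = 0.92 - 0.8 = 0.12 m
angle = atan(0.12 / 0.33)
angle = atan(0.363636)
angle = 19.98 degrees

19.98


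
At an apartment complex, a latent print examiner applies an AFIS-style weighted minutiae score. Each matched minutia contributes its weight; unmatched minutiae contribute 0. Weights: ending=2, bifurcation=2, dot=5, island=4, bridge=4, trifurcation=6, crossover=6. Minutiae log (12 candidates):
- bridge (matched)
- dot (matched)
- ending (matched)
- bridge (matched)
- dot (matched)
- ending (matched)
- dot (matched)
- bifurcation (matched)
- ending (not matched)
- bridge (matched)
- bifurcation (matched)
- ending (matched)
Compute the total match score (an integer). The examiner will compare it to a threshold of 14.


Weighted minutiae match score:
  bridge: matched, +4 (running total 4)
  dot: matched, +5 (running total 9)
  ending: matched, +2 (running total 11)
  bridge: matched, +4 (running total 15)
  dot: matched, +5 (running total 20)
  ending: matched, +2 (running total 22)
  dot: matched, +5 (running total 27)
  bifurcation: matched, +2 (running total 29)
  ending: not matched, +0
  bridge: matched, +4 (running total 33)
  bifurcation: matched, +2 (running total 35)
  ending: matched, +2 (running total 37)
Total score = 37
Threshold = 14; verdict = identification

37


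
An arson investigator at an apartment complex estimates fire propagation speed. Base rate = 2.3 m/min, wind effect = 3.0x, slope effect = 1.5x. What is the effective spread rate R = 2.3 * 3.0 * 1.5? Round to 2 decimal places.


Fire spread rate calculation:
R = R0 * wind_factor * slope_factor
= 2.3 * 3.0 * 1.5
= 6.9 * 1.5
= 10.35 m/min

10.35


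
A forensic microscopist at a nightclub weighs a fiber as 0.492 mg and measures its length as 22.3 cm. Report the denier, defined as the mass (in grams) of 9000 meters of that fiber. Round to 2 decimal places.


Denier calculation:
Mass in grams = 0.492 mg / 1000 = 0.000492 g
Length in meters = 22.3 cm / 100 = 0.223 m
Linear density = mass / length = 0.000492 / 0.223 = 0.00220628 g/m
Denier = (g/m) * 9000 = 0.00220628 * 9000 = 19.86

19.86


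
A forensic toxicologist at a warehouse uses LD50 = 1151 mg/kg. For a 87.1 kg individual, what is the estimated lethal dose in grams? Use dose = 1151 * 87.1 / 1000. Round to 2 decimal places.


Lethal dose calculation:
Lethal dose = LD50 * body_weight / 1000
= 1151 * 87.1 / 1000
= 100252.1 / 1000
= 100.25 g

100.25


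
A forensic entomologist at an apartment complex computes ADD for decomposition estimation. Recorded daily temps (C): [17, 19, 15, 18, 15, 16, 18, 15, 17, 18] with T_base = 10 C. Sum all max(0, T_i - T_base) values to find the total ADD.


Computing ADD day by day:
Day 1: max(0, 17 - 10) = 7
Day 2: max(0, 19 - 10) = 9
Day 3: max(0, 15 - 10) = 5
Day 4: max(0, 18 - 10) = 8
Day 5: max(0, 15 - 10) = 5
Day 6: max(0, 16 - 10) = 6
Day 7: max(0, 18 - 10) = 8
Day 8: max(0, 15 - 10) = 5
Day 9: max(0, 17 - 10) = 7
Day 10: max(0, 18 - 10) = 8
Total ADD = 68

68


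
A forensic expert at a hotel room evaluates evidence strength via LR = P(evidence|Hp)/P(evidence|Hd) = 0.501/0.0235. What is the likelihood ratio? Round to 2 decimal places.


Likelihood ratio calculation:
LR = P(E|Hp) / P(E|Hd)
LR = 0.501 / 0.0235
LR = 21.32

21.32


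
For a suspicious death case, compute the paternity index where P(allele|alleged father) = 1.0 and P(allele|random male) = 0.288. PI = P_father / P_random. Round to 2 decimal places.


Paternity Index calculation:
PI = P(allele|father) / P(allele|random)
PI = 1.0 / 0.288
PI = 3.47

3.47


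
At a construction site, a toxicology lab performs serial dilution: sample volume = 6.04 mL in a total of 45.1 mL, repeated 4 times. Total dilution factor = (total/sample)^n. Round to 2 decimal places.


Dilution factor calculation:
Single dilution = V_total / V_sample = 45.1 / 6.04 ≈ 7.466887
Number of dilutions = 4
Total DF = (45.1 / 6.04)^4 (full precision, rounded at the end) = 3108.55

3108.55


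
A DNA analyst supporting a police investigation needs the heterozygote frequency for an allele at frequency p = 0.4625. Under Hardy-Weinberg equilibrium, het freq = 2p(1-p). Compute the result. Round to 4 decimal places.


Hardy-Weinberg heterozygote frequency:
q = 1 - p = 1 - 0.4625 = 0.5375
2pq = 2 * 0.4625 * 0.5375 = 0.4972

0.4972


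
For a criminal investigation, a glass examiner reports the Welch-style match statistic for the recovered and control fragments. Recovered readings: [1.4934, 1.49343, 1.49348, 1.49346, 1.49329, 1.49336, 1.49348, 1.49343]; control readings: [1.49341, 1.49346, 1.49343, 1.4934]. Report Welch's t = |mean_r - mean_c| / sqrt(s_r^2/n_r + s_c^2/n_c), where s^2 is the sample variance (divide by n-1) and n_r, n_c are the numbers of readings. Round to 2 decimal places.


Welch's t-criterion for glass RI comparison:
Recovered mean = sum / n_r = 11.94733 / 8 = 1.4934163
Control mean = sum / n_c = 5.9737 / 4 = 1.493425
Recovered sample variance s_r^2 = 4.25536e-09
Control sample variance s_c^2 = 7e-10
Welch SE (unpooled) = sqrt(s_r^2/n_r + s_c^2/n_c) = sqrt(5.3192e-10 + 1.75e-10) = sqrt(7.0692e-10) = 2.6588e-05
|mean_r - mean_c| = 8.75e-06
t = 8.75e-06 / 2.6588e-05 = 0.33

0.33


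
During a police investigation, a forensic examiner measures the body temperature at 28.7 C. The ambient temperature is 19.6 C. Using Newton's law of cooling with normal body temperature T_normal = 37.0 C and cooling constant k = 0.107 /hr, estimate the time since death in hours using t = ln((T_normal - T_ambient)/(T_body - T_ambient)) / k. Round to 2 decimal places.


Using Newton's law of cooling:
t = ln((T_normal - T_ambient) / (T_body - T_ambient)) / k
T_normal - T_ambient = 17.4
T_body - T_ambient = 9.1
Ratio = 1.912088
ln(ratio) = 0.648196
t = 0.648196 / 0.107 = 6.06 hours

6.06


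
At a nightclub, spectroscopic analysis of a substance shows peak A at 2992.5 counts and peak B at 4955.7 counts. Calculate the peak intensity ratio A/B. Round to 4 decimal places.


Spectral peak ratio:
Peak A = 2992.5 counts
Peak B = 4955.7 counts
Ratio = 2992.5 / 4955.7 = 0.6039

0.6039


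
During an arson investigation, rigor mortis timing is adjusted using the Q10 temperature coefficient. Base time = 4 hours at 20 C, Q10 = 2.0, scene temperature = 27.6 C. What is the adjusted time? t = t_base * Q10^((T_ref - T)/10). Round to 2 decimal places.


Rigor mortis time adjustment:
Exponent = (T_ref - T_actual) / 10 = (20 - 27.6) / 10 = -0.76
Q10 factor = 2.0^-0.76 = 0.5905
t_adjusted = 4 * 0.5905 = 2.36 hours

2.36


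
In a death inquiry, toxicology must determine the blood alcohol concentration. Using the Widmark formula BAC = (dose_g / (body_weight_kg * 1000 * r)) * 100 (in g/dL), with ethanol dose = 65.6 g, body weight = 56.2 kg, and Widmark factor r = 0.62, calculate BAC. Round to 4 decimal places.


Applying the Widmark formula:
BAC = (dose_g / (body_wt * 1000 * r)) * 100
Denominator = 56.2 * 1000 * 0.62 = 34844
BAC = (65.6 / 34844) * 100
BAC = 0.1883 g/dL

0.1883


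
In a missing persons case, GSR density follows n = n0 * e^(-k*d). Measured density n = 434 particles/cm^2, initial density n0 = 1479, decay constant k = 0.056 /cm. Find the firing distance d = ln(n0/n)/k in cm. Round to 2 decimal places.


GSR distance calculation:
n0/n = 1479 / 434 = 3.407834
ln(n0/n) = 1.226077
d = 1.226077 / 0.056 = 21.89 cm

21.89


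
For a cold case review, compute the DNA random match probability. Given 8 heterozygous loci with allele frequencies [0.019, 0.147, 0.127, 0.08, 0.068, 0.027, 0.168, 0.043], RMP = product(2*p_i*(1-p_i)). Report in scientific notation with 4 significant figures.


Computing RMP for 8 loci:
Locus 1: 2 * 0.019 * 0.981 = 0.037278
Locus 2: 2 * 0.147 * 0.853 = 0.250782
Locus 3: 2 * 0.127 * 0.873 = 0.221742
Locus 4: 2 * 0.08 * 0.92 = 0.1472
Locus 5: 2 * 0.068 * 0.932 = 0.126752
Locus 6: 2 * 0.027 * 0.973 = 0.052542
Locus 7: 2 * 0.168 * 0.832 = 0.279552
Locus 8: 2 * 0.043 * 0.957 = 0.082302
RMP = 4.676e-08

4.676e-08


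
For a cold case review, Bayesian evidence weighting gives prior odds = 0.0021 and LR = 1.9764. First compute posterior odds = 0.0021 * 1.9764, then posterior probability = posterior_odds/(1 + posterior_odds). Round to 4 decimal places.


Bayesian evidence evaluation:
Posterior odds = prior_odds * LR = 0.0021 * 1.9764 = 0.00415044
Posterior probability = posterior_odds / (1 + posterior_odds)
= 0.00415044 / (1 + 0.00415044)
= 0.00415044 / 1.00415044
= 0.0041

0.0041


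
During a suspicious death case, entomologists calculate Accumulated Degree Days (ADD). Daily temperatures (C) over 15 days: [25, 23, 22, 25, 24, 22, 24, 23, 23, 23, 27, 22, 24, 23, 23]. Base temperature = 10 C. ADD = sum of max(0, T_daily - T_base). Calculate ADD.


Computing ADD day by day:
Day 1: max(0, 25 - 10) = 15
Day 2: max(0, 23 - 10) = 13
Day 3: max(0, 22 - 10) = 12
Day 4: max(0, 25 - 10) = 15
Day 5: max(0, 24 - 10) = 14
Day 6: max(0, 22 - 10) = 12
Day 7: max(0, 24 - 10) = 14
Day 8: max(0, 23 - 10) = 13
Day 9: max(0, 23 - 10) = 13
Day 10: max(0, 23 - 10) = 13
Day 11: max(0, 27 - 10) = 17
Day 12: max(0, 22 - 10) = 12
Day 13: max(0, 24 - 10) = 14
Day 14: max(0, 23 - 10) = 13
Day 15: max(0, 23 - 10) = 13
Total ADD = 203

203


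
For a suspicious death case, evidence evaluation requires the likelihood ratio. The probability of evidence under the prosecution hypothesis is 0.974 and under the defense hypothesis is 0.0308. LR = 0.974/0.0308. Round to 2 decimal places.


Likelihood ratio calculation:
LR = P(E|Hp) / P(E|Hd)
LR = 0.974 / 0.0308
LR = 31.62

31.62


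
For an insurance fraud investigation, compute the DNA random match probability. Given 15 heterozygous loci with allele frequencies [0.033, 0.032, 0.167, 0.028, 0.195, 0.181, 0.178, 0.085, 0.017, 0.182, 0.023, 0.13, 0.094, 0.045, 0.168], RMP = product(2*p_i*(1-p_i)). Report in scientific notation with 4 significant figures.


Computing RMP for 15 loci:
Locus 1: 2 * 0.033 * 0.967 = 0.063822
Locus 2: 2 * 0.032 * 0.968 = 0.061952
Locus 3: 2 * 0.167 * 0.833 = 0.278222
Locus 4: 2 * 0.028 * 0.972 = 0.054432
Locus 5: 2 * 0.195 * 0.805 = 0.31395
Locus 6: 2 * 0.181 * 0.819 = 0.296478
Locus 7: 2 * 0.178 * 0.822 = 0.292632
Locus 8: 2 * 0.085 * 0.915 = 0.15555
Locus 9: 2 * 0.017 * 0.983 = 0.033422
Locus 10: 2 * 0.182 * 0.818 = 0.297752
Locus 11: 2 * 0.023 * 0.977 = 0.044942
Locus 12: 2 * 0.13 * 0.87 = 0.2262
Locus 13: 2 * 0.094 * 0.906 = 0.170328
Locus 14: 2 * 0.045 * 0.955 = 0.08595
Locus 15: 2 * 0.168 * 0.832 = 0.279552
RMP = 1.050e-13

1.050e-13


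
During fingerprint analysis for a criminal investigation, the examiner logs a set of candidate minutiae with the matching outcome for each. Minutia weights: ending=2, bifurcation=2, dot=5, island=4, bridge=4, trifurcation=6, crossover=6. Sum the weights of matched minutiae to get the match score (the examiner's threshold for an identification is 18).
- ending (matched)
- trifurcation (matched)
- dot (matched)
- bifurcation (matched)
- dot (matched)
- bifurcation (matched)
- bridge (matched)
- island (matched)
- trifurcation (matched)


Weighted minutiae match score:
  ending: matched, +2 (running total 2)
  trifurcation: matched, +6 (running total 8)
  dot: matched, +5 (running total 13)
  bifurcation: matched, +2 (running total 15)
  dot: matched, +5 (running total 20)
  bifurcation: matched, +2 (running total 22)
  bridge: matched, +4 (running total 26)
  island: matched, +4 (running total 30)
  trifurcation: matched, +6 (running total 36)
Total score = 36
Threshold = 18; verdict = identification

36


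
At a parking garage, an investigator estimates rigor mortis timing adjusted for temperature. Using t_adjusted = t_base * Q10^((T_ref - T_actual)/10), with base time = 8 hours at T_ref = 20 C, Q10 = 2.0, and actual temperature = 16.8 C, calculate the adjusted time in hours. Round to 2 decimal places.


Rigor mortis time adjustment:
Exponent = (T_ref - T_actual) / 10 = (20 - 16.8) / 10 = 0.32
Q10 factor = 2.0^0.32 = 1.24833
t_adjusted = 8 * 1.24833 = 9.99 hours

9.99


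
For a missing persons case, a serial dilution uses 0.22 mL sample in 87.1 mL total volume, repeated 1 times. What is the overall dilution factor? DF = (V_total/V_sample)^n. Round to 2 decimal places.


Dilution factor calculation:
Single dilution = V_total / V_sample = 87.1 / 0.22 ≈ 395.909091
Number of dilutions = 1
Total DF = (87.1 / 0.22)^1 (full precision, rounded at the end) = 395.91

395.91


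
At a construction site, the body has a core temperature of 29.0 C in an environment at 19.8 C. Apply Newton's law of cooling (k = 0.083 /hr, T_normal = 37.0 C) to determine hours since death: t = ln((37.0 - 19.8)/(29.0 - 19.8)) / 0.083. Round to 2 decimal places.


Using Newton's law of cooling:
t = ln((T_normal - T_ambient) / (T_body - T_ambient)) / k
T_normal - T_ambient = 17.2
T_body - T_ambient = 9.2
Ratio = 1.869565
ln(ratio) = 0.625706
t = 0.625706 / 0.083 = 7.54 hours

7.54


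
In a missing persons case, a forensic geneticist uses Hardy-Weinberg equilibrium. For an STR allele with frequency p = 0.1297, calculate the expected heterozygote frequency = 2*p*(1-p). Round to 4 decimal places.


Hardy-Weinberg heterozygote frequency:
q = 1 - p = 1 - 0.1297 = 0.8703
2pq = 2 * 0.1297 * 0.8703 = 0.2258

0.2258


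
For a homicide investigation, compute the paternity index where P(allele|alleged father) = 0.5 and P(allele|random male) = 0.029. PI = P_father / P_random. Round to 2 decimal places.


Paternity Index calculation:
PI = P(allele|father) / P(allele|random)
PI = 0.5 / 0.029
PI = 17.24

17.24


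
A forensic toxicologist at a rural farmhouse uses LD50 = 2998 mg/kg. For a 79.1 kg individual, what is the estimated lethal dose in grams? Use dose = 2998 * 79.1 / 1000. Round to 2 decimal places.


Lethal dose calculation:
Lethal dose = LD50 * body_weight / 1000
= 2998 * 79.1 / 1000
= 237141.8 / 1000
= 237.14 g

237.14


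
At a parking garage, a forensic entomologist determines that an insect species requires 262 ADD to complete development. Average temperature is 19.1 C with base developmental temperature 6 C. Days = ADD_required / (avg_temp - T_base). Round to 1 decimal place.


Insect development time:
Effective temperature = avg_temp - T_base = 19.1 - 6 = 13.1 C
Days = ADD / effective_temp = 262 / 13.1 = 20.0 days

20.0


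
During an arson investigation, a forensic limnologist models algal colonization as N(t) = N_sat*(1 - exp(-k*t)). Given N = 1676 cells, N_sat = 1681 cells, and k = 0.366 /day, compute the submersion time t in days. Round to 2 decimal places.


PMSI from diatom colonization curve:
N / N_sat = 1676 / 1681 = 0.997026
1 - N/N_sat = 0.002974
ln(1 - N/N_sat) = -5.817847
t = -ln(1 - N/N_sat) / k = -(-5.817847) / 0.366 = 15.90 days

15.90


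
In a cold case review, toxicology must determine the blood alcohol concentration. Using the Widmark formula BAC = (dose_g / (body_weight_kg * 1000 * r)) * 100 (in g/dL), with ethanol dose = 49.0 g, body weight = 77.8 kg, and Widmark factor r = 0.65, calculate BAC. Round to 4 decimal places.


Applying the Widmark formula:
BAC = (dose_g / (body_wt * 1000 * r)) * 100
Denominator = 77.8 * 1000 * 0.65 = 50570
BAC = (49.0 / 50570) * 100
BAC = 0.0969 g/dL

0.0969


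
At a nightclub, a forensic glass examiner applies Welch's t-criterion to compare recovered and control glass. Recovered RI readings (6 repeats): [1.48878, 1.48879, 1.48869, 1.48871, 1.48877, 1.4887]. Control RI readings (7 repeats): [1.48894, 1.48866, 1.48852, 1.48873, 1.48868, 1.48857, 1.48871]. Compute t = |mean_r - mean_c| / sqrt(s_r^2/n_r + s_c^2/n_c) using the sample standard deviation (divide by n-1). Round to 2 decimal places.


Welch's t-criterion for glass RI comparison:
Recovered mean = sum / n_r = 8.93244 / 6 = 1.48874
Control mean = sum / n_c = 10.42081 / 7 = 1.4886871
Recovered sample variance s_r^2 = 2e-09
Control sample variance s_c^2 = 1.81238e-08
Welch SE (unpooled) = sqrt(s_r^2/n_r + s_c^2/n_c) = sqrt(3.33333e-10 + 2.58912e-09) = sqrt(2.92245e-09) = 5.40597e-05
|mean_r - mean_c| = 5.28571e-05
t = 5.28571e-05 / 5.40597e-05 = 0.98

0.98


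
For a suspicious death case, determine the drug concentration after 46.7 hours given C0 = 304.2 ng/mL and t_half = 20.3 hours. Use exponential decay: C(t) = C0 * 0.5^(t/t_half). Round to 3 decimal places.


Drug concentration decay:
Number of half-lives = t / t_half = 46.7 / 20.3 = 2.300493
Decay factor = 0.5^2.300493 = 0.20299372
C(t) = 304.2 * 0.20299372 = 61.751 ng/mL

61.751


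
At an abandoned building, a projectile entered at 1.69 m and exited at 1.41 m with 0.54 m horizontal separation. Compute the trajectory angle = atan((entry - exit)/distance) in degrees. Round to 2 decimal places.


Bullet trajectory angle:
Height difference = 1.69 - 1.41 = 0.28 m
angle = atan(0.28 / 0.54)
angle = atan(0.518519)
angle = 27.41 degrees

27.41


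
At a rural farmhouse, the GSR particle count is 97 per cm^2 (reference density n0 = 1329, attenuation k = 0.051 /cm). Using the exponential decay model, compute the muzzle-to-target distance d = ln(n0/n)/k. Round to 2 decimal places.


GSR distance calculation:
n0/n = 1329 / 97 = 13.701031
ln(n0/n) = 2.617471
d = 2.617471 / 0.051 = 51.32 cm

51.32


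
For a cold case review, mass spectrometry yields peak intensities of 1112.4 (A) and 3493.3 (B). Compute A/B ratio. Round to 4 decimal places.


Spectral peak ratio:
Peak A = 1112.4 counts
Peak B = 3493.3 counts
Ratio = 1112.4 / 3493.3 = 0.3184

0.3184


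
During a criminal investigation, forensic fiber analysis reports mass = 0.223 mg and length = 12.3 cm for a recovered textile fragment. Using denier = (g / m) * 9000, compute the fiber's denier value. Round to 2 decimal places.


Denier calculation:
Mass in grams = 0.223 mg / 1000 = 0.000223 g
Length in meters = 12.3 cm / 100 = 0.123 m
Linear density = mass / length = 0.000223 / 0.123 = 0.00181301 g/m
Denier = (g/m) * 9000 = 0.00181301 * 9000 = 16.32

16.32


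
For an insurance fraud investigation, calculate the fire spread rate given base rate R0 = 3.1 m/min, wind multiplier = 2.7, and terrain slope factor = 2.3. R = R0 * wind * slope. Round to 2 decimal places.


Fire spread rate calculation:
R = R0 * wind_factor * slope_factor
= 3.1 * 2.7 * 2.3
= 8.37 * 2.3
= 19.25 m/min

19.25


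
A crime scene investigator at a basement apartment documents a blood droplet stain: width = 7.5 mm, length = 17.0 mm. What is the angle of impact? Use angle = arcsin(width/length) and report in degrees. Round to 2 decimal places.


Blood spatter impact angle calculation:
width / length = 7.5 / 17.0 = 0.441176
angle = arcsin(0.441176)
angle = 26.18 degrees

26.18


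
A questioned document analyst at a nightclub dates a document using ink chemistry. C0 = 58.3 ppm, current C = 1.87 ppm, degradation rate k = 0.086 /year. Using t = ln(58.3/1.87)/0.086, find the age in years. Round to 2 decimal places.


Document age estimation:
C0/C = 58.3 / 1.87 = 31.176471
ln(C0/C) = 3.439664
t = 3.439664 / 0.086 = 40.00 years

40.00
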